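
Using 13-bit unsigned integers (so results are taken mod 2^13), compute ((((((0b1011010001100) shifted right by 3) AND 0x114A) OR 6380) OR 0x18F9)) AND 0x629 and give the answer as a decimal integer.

0b1011010001100 = 1011010001100
→ shifted right by 3 → 0001011010001 = 721
0x114A = 1000101001010
→ AND → 0000001000000 = 64
6380 = 1100011101100
→ OR → 1100011101100 = 6380
0x18F9 = 1100011111001
→ OR → 1100011111101 = 6397
0x629 = 0011000101001
→ AND → 0000000101001 = 41

41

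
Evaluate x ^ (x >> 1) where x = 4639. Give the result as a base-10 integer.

x = 1001000011111 = 4639
x>>1 = 0100100001111
XOR  = 1101100010000 = 6928
(x ^ (x >> 1) gives the standard binary-reflected Gray code of x.)

6928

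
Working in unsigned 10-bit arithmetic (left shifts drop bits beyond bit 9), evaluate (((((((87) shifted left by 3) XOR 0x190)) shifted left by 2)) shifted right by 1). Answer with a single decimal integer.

80

87 = 0001010111
→ shifted left by 3 (mod 2^10) → 1010111000 = 696
0x190 = 0110010000
→ XOR → 1100101000 = 808
→ shifted left by 2 (mod 2^10) → 0010100000 = 160
→ shifted right by 1 → 0001010000 = 80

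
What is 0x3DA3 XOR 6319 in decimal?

0x3DA3 = 11110110100011
6319 = 01100010101111
XOR → 10010100001100 = 9484

9484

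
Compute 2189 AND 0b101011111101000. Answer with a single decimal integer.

2189 = 000100010001101
b = 101011111101000
AND → 000000010001000 = 136

136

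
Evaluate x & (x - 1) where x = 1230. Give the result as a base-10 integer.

1228

x = 10011001110 = 1230
x - 1 = 10011001101
AND   = 10011001100 = 1228
(x & (x - 1) clears the lowest set bit of x.)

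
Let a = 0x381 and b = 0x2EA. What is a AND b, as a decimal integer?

640

0x381 = 1110000001
0x2EA = 1011101010
AND → 1010000000 = 640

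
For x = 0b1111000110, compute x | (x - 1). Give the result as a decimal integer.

967

x = 1111000110 = 966
x - 1 = 1111000101
OR    = 1111000111 = 967
(x | (x - 1) sets all bits below the lowest set bit.)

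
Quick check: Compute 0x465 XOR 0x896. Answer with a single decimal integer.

0x465 = 010001100101
0x896 = 100010010110
XOR → 110011110011 = 3315

3315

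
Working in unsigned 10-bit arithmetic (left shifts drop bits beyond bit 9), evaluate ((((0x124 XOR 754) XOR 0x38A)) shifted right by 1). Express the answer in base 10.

46

0x124 = 0100100100
754 = 1011110010
→ XOR → 1111010110 = 982
0x38A = 1110001010
→ XOR → 0001011100 = 92
→ shifted right by 1 → 0000101110 = 46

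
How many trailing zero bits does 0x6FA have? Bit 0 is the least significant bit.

0x6FA = 11011111010
Trailing zeros: 1, so the lowest set bit is bit 1 (value 2).

1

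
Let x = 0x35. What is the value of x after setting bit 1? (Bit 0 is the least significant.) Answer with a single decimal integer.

x = 0000110101
bit 1 is currently 0; set it via x | (1 << 1) = x | 2
→ 0000110111 = 55

55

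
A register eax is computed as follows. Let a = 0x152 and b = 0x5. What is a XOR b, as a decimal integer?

0x152 = 101010010
0x5 = 000000101
XOR → 101010111 = 343

343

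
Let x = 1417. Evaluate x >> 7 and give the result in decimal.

1417 = 10110001001
shift right by 7 → 00000001011 = 11
(equivalently, floor(1417 / 128))

11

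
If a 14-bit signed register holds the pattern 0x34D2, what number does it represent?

pattern = 11010011010010 (MSB is 1 ⇒ negative)
Invert: 00101100101101, add 1 → 00101100101110 = 2862, so the value is -2862.
(Equivalently: 13522 - 2^14 = 13522 - 16384 = -2862.)

-2862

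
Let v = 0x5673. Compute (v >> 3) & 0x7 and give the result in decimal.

v = 101011001110011
Shift right by 3: 101011001110
Mask low 3 bits: 110 = 6

6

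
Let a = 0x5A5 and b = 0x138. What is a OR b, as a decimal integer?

0x5A5 = 10110100101
0x138 = 00100111000
 OR → 10110111101 = 1469

1469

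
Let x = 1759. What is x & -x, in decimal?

1

x = 11011011111 = 1759
-x (two's complement) = …00100100001
AND   = 00000000001 = 1
(x & -x isolates the lowest set bit of x.)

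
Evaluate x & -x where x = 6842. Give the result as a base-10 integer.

2

x = 1101010111010 = 6842
-x (two's complement) = …0010101000110
AND   = 0000000000010 = 2
(x & -x isolates the lowest set bit of x.)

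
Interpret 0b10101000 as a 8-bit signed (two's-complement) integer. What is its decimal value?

-88

pattern = 10101000 (MSB is 1 ⇒ negative)
Invert: 01010111, add 1 → 01011000 = 88, so the value is -88.
(Equivalently: 168 - 2^8 = 168 - 256 = -88.)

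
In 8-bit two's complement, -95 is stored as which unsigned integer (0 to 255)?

161

95 in 8 bits: 01011111
Invert: 10100000
Add 1:  10100001 = 161
(Check: 2^8 - 95 = 256 - 95 = 161.)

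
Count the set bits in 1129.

1129 = 10001101001
Count the 1s: 1 + 1 + 1 + 1 + 1 = 5

5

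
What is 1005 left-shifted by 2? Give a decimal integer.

1005 = 001111101101
shift left by 2 → 111110110100 = 4020
(equivalently, 1005 × 2^2 = 1005 × 4)

4020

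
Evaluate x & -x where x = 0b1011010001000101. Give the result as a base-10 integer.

x = 1011010001000101 = 46149
-x (two's complement) = …0100101110111011
AND   = 0000000000000001 = 1
(x & -x isolates the lowest set bit of x.)

1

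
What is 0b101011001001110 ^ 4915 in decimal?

17789

a = 101011001001110
4915 = 001001100110011
XOR → 100010101111101 = 17789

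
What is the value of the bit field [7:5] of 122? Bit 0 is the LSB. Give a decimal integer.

v = 0001111010
Shift right by 5: 00011
Mask low 3 bits: 011 = 3

3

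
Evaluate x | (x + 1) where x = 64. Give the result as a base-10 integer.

x = 1000000 = 64
x + 1 = 1000001
OR    = 1000001 = 65
(x | (x + 1) sets the lowest cleared bit.)

65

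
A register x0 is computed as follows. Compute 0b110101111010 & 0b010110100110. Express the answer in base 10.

1314

a = 110101111010
b = 010110100110
AND → 010100100010 = 1314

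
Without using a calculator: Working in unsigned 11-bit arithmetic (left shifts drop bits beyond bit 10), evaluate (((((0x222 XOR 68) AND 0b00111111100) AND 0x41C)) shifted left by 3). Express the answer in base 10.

0x222 = 01000100010
68 = 00001000100
→ XOR → 01001100110 = 614
0b00111111100 = 00111111100
→ AND → 00001100100 = 100
0x41C = 10000011100
→ AND → 00000000100 = 4
→ shifted left by 3 (mod 2^11) → 00000100000 = 32

32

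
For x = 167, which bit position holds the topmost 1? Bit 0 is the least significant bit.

7

167 = 10100111
The topmost 1 is at position 7 (since 2^7 = 128 ≤ 167 < 256).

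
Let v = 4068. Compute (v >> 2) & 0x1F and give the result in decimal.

v = 111111100100
Shift right by 2: 1111111001
Mask low 5 bits: 11001 = 25

25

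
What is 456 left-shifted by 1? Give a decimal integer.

912

456 = 0111001000
shift left by 1 → 1110010000 = 912
(equivalently, 456 × 2^1 = 456 × 2)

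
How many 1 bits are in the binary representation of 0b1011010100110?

7

n = 1011010100110
Count the 1s: 1 + 1 + 1 + 1 + 1 + 1 + 1 = 7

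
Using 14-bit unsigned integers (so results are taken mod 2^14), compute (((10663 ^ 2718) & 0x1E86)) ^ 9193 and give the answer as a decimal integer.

10663 = 10100110100111
2718 = 00101010011110
→ ^ → 10001100111001 = 9017
0x1E86 = 01111010000110
→ & → 00001000000000 = 512
9193 = 10001111101001
→ ^ → 10000111101001 = 8681

8681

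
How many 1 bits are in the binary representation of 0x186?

0x186 = 110000110
Count the 1s: 1 + 1 + 1 + 1 = 4

4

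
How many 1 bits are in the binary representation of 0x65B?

0x65B = 11001011011
Count the 1s: 1 + 1 + 1 + 1 + 1 + 1 + 1 = 7

7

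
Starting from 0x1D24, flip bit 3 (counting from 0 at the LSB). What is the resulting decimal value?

x = 1110100100100
bit 3 is currently 0; toggle it via x ^ (1 << 3) = x ^ 8
→ 1110100101100 = 7468

7468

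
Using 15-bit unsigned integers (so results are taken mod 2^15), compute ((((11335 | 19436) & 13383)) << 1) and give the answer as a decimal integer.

18574

11335 = 010110001000111
19436 = 100101111101100
→ | → 110111111101111 = 28655
13383 = 011010001000111
→ & → 010010001000111 = 9287
→ << 1 (mod 2^15) → 100100010001110 = 18574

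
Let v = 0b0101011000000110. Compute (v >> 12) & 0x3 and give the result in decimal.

v = 0101011000000110
Shift right by 12: 0101
Mask low 2 bits: 01 = 1

1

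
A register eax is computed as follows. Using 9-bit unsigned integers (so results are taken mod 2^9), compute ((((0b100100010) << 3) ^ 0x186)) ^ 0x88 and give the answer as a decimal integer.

30

0b100100010 = 100100010
→ << 3 (mod 2^9) → 100010000 = 272
0x186 = 110000110
→ ^ → 010010110 = 150
0x88 = 010001000
→ ^ → 000011110 = 30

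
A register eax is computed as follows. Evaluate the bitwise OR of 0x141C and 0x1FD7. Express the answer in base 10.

8159

0x141C = 1010000011100
0x1FD7 = 1111111010111
 OR → 1111111011111 = 8159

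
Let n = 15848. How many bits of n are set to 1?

15848 = 11110111101000
Count the 1s: 1 + 1 + 1 + 1 + 1 + 1 + 1 + 1 + 1 = 9

9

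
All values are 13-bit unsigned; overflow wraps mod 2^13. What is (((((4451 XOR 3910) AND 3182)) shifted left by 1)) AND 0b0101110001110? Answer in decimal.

2056

4451 = 1000101100011
3910 = 0111101000110
→ XOR → 1111000100101 = 7717
3182 = 0110001101110
→ AND → 0110000100100 = 3108
→ shifted left by 1 (mod 2^13) → 1100001001000 = 6216
0b0101110001110 = 0101110001110
→ AND → 0100000001000 = 2056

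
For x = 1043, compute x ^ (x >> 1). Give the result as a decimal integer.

1562

x = 10000010011 = 1043
x>>1 = 01000001001
XOR  = 11000011010 = 1562
(x ^ (x >> 1) gives the standard binary-reflected Gray code of x.)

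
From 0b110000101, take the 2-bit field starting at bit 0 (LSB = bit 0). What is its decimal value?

1

v = 110000101
Shift right by 0: 110000101
Mask low 2 bits: 01 = 1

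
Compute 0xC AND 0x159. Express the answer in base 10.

0xC = 000001100
0x159 = 101011001
AND → 000001000 = 8

8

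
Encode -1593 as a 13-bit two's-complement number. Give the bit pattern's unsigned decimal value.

1593 in 13 bits: 0011000111001
Invert: 1100111000110
Add 1:  1100111000111 = 6599
(Check: 2^13 - 1593 = 8192 - 1593 = 6599.)

6599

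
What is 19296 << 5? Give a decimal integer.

617472

19296 = 00000100101101100000
shift left by 5 → 10010110110000000000 = 617472
(equivalently, 19296 × 2^5 = 19296 × 32)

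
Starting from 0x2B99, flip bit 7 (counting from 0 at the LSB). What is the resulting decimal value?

11033

x = 10101110011001
bit 7 is currently 1; toggle it via x ^ (1 << 7) = x ^ 128
→ 10101100011001 = 11033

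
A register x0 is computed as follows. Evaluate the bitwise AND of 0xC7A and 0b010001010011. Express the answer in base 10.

0xC7A = 110001111010
b = 010001010011
AND → 010001010010 = 1106

1106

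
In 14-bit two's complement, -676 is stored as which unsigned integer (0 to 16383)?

15708

676 in 14 bits: 00001010100100
Invert: 11110101011011
Add 1:  11110101011100 = 15708
(Check: 2^14 - 676 = 16384 - 676 = 15708.)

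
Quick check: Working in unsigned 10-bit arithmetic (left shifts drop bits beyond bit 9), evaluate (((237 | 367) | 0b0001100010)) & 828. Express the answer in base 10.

237 = 0011101101
367 = 0101101111
→ | → 0111101111 = 495
0b0001100010 = 0001100010
→ | → 0111101111 = 495
828 = 1100111100
→ & → 0100101100 = 300

300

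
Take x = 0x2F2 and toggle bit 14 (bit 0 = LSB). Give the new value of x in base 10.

17138

x = 000001011110010
bit 14 is currently 0; toggle it via x ^ (1 << 14) = x ^ 16384
→ 100001011110010 = 17138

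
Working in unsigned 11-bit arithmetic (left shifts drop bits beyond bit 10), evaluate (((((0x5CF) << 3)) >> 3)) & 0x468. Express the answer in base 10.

72

0x5CF = 10111001111
→ << 3 (mod 2^11) → 11001111000 = 1656
→ >> 3 → 00011001111 = 207
0x468 = 10001101000
→ & → 00001001000 = 72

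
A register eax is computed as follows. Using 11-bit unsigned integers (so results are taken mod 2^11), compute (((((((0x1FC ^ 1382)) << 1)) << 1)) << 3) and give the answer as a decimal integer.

0x1FC = 00111111100
1382 = 10101100110
→ ^ → 10010011010 = 1178
→ << 1 (mod 2^11) → 00100110100 = 308
→ << 1 (mod 2^11) → 01001101000 = 616
→ << 3 (mod 2^11) → 01101000000 = 832

832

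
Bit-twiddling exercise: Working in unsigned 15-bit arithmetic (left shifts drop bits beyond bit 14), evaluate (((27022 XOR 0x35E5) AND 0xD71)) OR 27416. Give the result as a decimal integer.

28537

27022 = 110100110001110
0x35E5 = 011010111100101
→ XOR → 101110001101011 = 23659
0xD71 = 000110101110001
→ AND → 000110001100001 = 3169
27416 = 110101100011000
→ OR → 110111101111001 = 28537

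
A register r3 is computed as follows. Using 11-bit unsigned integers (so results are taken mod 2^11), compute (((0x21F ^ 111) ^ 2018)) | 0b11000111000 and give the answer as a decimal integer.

0x21F = 01000011111
111 = 00001101111
→ ^ → 01001110000 = 624
2018 = 11111100010
→ ^ → 10110010010 = 1426
0b11000111000 = 11000111000
→ | → 11110111010 = 1978

1978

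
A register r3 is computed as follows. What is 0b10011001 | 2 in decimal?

155

a = 10011001
2 = 00000010
 OR → 10011011 = 155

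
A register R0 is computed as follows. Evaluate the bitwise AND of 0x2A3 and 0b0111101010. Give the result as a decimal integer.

162

0x2A3 = 1010100011
b = 0111101010
AND → 0010100010 = 162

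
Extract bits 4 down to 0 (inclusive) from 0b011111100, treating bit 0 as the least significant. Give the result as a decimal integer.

28

v = 011111100
Shift right by 0: 011111100
Mask low 5 bits: 11100 = 28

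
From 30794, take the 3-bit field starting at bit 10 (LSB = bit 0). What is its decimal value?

6

v = 111100001001010
Shift right by 10: 11110
Mask low 3 bits: 110 = 6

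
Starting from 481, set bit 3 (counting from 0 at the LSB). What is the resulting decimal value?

x = 00111100001
bit 3 is currently 0; set it via x | (1 << 3) = x | 8
→ 00111101001 = 489

489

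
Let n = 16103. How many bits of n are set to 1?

11

16103 = 11111011100111
Count the 1s: 1 + 1 + 1 + 1 + 1 + 1 + 1 + 1 + 1 + 1 + 1 = 11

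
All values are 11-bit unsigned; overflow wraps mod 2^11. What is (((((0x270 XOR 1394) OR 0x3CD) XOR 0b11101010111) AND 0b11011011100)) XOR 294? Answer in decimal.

446

0x270 = 01001110000
1394 = 10101110010
→ XOR → 11100000010 = 1794
0x3CD = 01111001101
→ OR → 11111001111 = 1999
0b11101010111 = 11101010111
→ XOR → 00010011000 = 152
0b11011011100 = 11011011100
→ AND → 00010011000 = 152
294 = 00100100110
→ XOR → 00110111110 = 446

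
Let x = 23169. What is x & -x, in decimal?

1

x = 101101010000001 = 23169
-x (two's complement) = …010010101111111
AND   = 000000000000001 = 1
(x & -x isolates the lowest set bit of x.)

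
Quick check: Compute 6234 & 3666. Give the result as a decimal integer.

6234 = 1100001011010
3666 = 0111001010010
AND → 0100001010010 = 2130

2130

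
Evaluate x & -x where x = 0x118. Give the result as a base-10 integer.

x = 100011000 = 280
-x (two's complement) = …011101000
AND   = 000001000 = 8
(x & -x isolates the lowest set bit of x.)

8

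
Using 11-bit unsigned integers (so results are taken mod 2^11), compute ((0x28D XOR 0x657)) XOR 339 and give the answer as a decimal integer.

1417

0x28D = 01010001101
0x657 = 11001010111
→ XOR → 10011011010 = 1242
339 = 00101010011
→ XOR → 10110001001 = 1417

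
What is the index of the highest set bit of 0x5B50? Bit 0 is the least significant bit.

0x5B50 = 101101101010000
The topmost 1 is at position 14 (since 2^14 = 16384 ≤ 23376 < 32768).

14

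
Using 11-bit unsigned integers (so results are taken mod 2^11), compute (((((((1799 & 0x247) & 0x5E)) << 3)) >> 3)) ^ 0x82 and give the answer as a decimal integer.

132

1799 = 11100000111
0x247 = 01001000111
→ & → 01000000111 = 519
0x5E = 00001011110
→ & → 00000000110 = 6
→ << 3 (mod 2^11) → 00000110000 = 48
→ >> 3 → 00000000110 = 6
0x82 = 00010000010
→ ^ → 00010000100 = 132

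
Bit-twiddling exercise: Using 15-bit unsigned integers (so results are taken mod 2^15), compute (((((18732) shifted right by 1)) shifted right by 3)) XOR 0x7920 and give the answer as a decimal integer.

32178

18732 = 100100100101100
→ shifted right by 1 → 010010010010110 = 9366
→ shifted right by 3 → 000010010010010 = 1170
0x7920 = 111100100100000
→ XOR → 111110110110010 = 32178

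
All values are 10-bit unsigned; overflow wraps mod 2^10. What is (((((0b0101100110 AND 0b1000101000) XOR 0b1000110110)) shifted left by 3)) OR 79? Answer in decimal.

0b0101100110 = 0101100110
0b1000101000 = 1000101000
→ AND → 0000100000 = 32
0b1000110110 = 1000110110
→ XOR → 1000010110 = 534
→ shifted left by 3 (mod 2^10) → 0010110000 = 176
79 = 0001001111
→ OR → 0011111111 = 255

255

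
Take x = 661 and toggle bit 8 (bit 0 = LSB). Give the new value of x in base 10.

917

x = 1010010101
bit 8 is currently 0; toggle it via x ^ (1 << 8) = x ^ 256
→ 1110010101 = 917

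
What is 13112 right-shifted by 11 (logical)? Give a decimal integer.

6

13112 = 11001100111000
shift right by 11 → 00000000000110 = 6
(equivalently, floor(13112 / 2048))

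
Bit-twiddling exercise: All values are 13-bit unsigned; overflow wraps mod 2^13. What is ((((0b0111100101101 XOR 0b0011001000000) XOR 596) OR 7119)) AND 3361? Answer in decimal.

0b0111100101101 = 0111100101101
0b0011001000000 = 0011001000000
→ XOR → 0100101101101 = 2413
596 = 0001001010100
→ XOR → 0101100111001 = 2873
7119 = 1101111001111
→ OR → 1101111111111 = 7167
3361 = 0110100100001
→ AND → 0100100100001 = 2337

2337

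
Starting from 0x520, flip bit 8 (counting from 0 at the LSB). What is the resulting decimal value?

x = 10100100000
bit 8 is currently 1; toggle it via x ^ (1 << 8) = x ^ 256
→ 10000100000 = 1056

1056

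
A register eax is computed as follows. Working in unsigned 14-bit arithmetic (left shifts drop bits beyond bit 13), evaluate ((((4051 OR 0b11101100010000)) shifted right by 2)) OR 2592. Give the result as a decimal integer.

4084

4051 = 00111111010011
0b11101100010000 = 11101100010000
→ OR → 11111111010011 = 16339
→ shifted right by 2 → 00111111110100 = 4084
2592 = 00101000100000
→ OR → 00111111110100 = 4084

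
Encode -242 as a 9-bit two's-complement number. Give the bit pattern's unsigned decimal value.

242 in 9 bits: 011110010
Invert: 100001101
Add 1:  100001110 = 270
(Check: 2^9 - 242 = 512 - 242 = 270.)

270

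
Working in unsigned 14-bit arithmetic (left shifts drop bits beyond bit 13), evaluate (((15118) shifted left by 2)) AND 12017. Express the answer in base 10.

11312

15118 = 11101100001110
→ shifted left by 2 (mod 2^14) → 10110000111000 = 11320
12017 = 10111011110001
→ AND → 10110000110000 = 11312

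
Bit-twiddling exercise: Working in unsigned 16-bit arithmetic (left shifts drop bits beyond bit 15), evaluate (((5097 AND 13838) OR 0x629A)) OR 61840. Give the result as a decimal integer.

62362

5097 = 0001001111101001
13838 = 0011011000001110
→ AND → 0001001000001000 = 4616
0x629A = 0110001010011010
→ OR → 0111001010011010 = 29338
61840 = 1111000110010000
→ OR → 1111001110011010 = 62362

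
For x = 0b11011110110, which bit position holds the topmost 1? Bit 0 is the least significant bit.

10

0b11011110110 = 11011110110
The topmost 1 is at position 10 (since 2^10 = 1024 ≤ 1782 < 2048).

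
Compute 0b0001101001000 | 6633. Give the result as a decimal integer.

7145

a = 0001101001000
6633 = 1100111101001
 OR → 1101111101001 = 7145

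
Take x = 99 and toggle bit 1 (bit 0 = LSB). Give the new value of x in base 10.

x = 001100011
bit 1 is currently 1; toggle it via x ^ (1 << 1) = x ^ 2
→ 001100001 = 97

97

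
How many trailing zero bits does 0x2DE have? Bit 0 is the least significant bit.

0x2DE = 1011011110
Trailing zeros: 1, so the lowest set bit is bit 1 (value 2).

1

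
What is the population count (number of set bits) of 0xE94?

0xE94 = 111010010100
Count the 1s: 1 + 1 + 1 + 1 + 1 + 1 = 6

6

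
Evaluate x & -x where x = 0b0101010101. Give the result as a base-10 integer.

1

x = 101010101 = 341
-x (two's complement) = …010101011
AND   = 000000001 = 1
(x & -x isolates the lowest set bit of x.)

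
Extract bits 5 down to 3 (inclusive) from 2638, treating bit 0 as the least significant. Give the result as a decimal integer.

v = 101001001110
Shift right by 3: 101001001
Mask low 3 bits: 001 = 1

1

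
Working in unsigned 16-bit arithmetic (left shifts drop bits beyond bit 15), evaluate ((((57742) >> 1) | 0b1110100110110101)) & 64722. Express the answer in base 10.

63698

57742 = 1110000110001110
→ >> 1 → 0111000011000111 = 28871
0b1110100110110101 = 1110100110110101
→ | → 1111100111110111 = 63991
64722 = 1111110011010010
→ & → 1111100011010010 = 63698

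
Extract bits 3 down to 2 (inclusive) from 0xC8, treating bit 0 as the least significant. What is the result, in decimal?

v = 000011001000
Shift right by 2: 0000110010
Mask low 2 bits: 10 = 2

2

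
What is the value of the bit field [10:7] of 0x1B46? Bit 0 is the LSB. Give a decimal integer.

6

v = 1101101000110
Shift right by 7: 110110
Mask low 4 bits: 0110 = 6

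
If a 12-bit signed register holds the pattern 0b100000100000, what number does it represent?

-2016

pattern = 100000100000 (MSB is 1 ⇒ negative)
Invert: 011111011111, add 1 → 011111100000 = 2016, so the value is -2016.
(Equivalently: 2080 - 2^12 = 2080 - 4096 = -2016.)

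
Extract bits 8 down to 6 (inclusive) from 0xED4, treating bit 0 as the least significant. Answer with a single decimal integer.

3

v = 111011010100
Shift right by 6: 111011
Mask low 3 bits: 011 = 3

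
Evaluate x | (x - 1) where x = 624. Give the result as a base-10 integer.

639

x = 1001110000 = 624
x - 1 = 1001101111
OR    = 1001111111 = 639
(x | (x - 1) sets all bits below the lowest set bit.)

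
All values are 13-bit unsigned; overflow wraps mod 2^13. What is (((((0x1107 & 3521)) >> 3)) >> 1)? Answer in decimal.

16

0x1107 = 1000100000111
3521 = 0110111000001
→ & → 0000100000001 = 257
→ >> 3 → 0000000100000 = 32
→ >> 1 → 0000000010000 = 16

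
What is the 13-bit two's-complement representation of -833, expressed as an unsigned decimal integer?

7359

833 in 13 bits: 0001101000001
Invert: 1110010111110
Add 1:  1110010111111 = 7359
(Check: 2^13 - 833 = 8192 - 833 = 7359.)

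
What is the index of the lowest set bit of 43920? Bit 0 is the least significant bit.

4

43920 = 1010101110010000
Trailing zeros: 4, so the lowest set bit is bit 4 (value 16).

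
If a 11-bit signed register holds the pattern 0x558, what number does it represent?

pattern = 10101011000 (MSB is 1 ⇒ negative)
Invert: 01010100111, add 1 → 01010101000 = 680, so the value is -680.
(Equivalently: 1368 - 2^11 = 1368 - 2048 = -680.)

-680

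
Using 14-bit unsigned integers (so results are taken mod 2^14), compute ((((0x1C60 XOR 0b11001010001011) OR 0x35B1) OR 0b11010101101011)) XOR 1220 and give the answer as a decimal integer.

15167

0x1C60 = 01110001100000
0b11001010001011 = 11001010001011
→ XOR → 10111011101011 = 12011
0x35B1 = 11010110110001
→ OR → 11111111111011 = 16379
0b11010101101011 = 11010101101011
→ OR → 11111111111011 = 16379
1220 = 00010011000100
→ XOR → 11101100111111 = 15167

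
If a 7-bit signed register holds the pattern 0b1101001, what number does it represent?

pattern = 1101001 (MSB is 1 ⇒ negative)
Invert: 0010110, add 1 → 0010111 = 23, so the value is -23.
(Equivalently: 105 - 2^7 = 105 - 128 = -23.)

-23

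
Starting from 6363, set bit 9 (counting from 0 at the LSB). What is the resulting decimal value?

6875

x = 01100011011011
bit 9 is currently 0; set it via x | (1 << 9) = x | 512
→ 01101011011011 = 6875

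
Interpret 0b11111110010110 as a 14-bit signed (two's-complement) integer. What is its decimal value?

pattern = 11111110010110 (MSB is 1 ⇒ negative)
Invert: 00000001101001, add 1 → 00000001101010 = 106, so the value is -106.
(Equivalently: 16278 - 2^14 = 16278 - 16384 = -106.)

-106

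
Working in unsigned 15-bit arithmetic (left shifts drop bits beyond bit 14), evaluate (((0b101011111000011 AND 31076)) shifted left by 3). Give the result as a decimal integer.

0b101011111000011 = 101011111000011
31076 = 111100101100100
→ AND → 101000101000000 = 20800
→ shifted left by 3 (mod 2^15) → 000101000000000 = 2560

2560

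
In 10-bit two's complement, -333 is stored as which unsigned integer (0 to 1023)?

691

333 in 10 bits: 0101001101
Invert: 1010110010
Add 1:  1010110011 = 691
(Check: 2^10 - 333 = 1024 - 333 = 691.)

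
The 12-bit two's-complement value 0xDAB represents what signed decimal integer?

-597

pattern = 110110101011 (MSB is 1 ⇒ negative)
Invert: 001001010100, add 1 → 001001010101 = 597, so the value is -597.
(Equivalently: 3499 - 2^12 = 3499 - 4096 = -597.)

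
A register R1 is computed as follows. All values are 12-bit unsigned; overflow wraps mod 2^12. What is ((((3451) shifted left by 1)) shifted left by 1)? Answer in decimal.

3451 = 110101111011
→ shifted left by 1 (mod 2^12) → 101011110110 = 2806
→ shifted left by 1 (mod 2^12) → 010111101100 = 1516

1516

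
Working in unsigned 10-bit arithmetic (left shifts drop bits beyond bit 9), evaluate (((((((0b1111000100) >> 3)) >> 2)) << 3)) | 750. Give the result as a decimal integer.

0b1111000100 = 1111000100
→ >> 3 → 0001111000 = 120
→ >> 2 → 0000011110 = 30
→ << 3 (mod 2^10) → 0011110000 = 240
750 = 1011101110
→ | → 1011111110 = 766

766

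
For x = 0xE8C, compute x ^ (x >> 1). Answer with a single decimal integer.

x = 111010001100 = 3724
x>>1 = 011101000110
XOR  = 100111001010 = 2506
(x ^ (x >> 1) gives the standard binary-reflected Gray code of x.)

2506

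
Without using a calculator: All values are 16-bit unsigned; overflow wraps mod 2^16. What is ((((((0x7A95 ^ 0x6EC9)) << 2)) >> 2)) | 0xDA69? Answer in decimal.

0x7A95 = 0111101010010101
0x6EC9 = 0110111011001001
→ ^ → 0001010001011100 = 5212
→ << 2 (mod 2^16) → 0101000101110000 = 20848
→ >> 2 → 0001010001011100 = 5212
0xDA69 = 1101101001101001
→ | → 1101111001111101 = 56957

56957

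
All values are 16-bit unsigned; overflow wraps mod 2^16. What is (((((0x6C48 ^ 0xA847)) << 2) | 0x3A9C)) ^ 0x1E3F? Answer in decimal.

0x6C48 = 0110110001001000
0xA847 = 1010100001000111
→ ^ → 1100010000001111 = 50191
→ << 2 (mod 2^16) → 0001000000111100 = 4156
0x3A9C = 0011101010011100
→ | → 0011101010111100 = 15036
0x1E3F = 0001111000111111
→ ^ → 0010010010000011 = 9347

9347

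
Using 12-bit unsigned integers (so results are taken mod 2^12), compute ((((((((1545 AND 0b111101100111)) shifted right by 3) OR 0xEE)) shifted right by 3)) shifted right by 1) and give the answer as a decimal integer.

14

1545 = 011000001001
0b111101100111 = 111101100111
→ AND → 011000000001 = 1537
→ shifted right by 3 → 000011000000 = 192
0xEE = 000011101110
→ OR → 000011101110 = 238
→ shifted right by 3 → 000000011101 = 29
→ shifted right by 1 → 000000001110 = 14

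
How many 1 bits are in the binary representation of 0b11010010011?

n = 11010010011
Count the 1s: 1 + 1 + 1 + 1 + 1 + 1 = 6

6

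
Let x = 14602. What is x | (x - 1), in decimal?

14603

x = 11100100001010 = 14602
x - 1 = 11100100001001
OR    = 11100100001011 = 14603
(x | (x - 1) sets all bits below the lowest set bit.)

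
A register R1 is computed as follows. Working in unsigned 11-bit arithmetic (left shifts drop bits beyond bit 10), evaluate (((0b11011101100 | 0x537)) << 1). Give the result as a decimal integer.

2046

0b11011101100 = 11011101100
0x537 = 10100110111
→ | → 11111111111 = 2047
→ << 1 (mod 2^11) → 11111111110 = 2046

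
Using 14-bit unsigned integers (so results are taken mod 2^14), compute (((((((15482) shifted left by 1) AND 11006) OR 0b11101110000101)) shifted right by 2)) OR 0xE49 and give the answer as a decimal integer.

3837

15482 = 11110001111010
→ shifted left by 1 (mod 2^14) → 11100011110100 = 14580
11006 = 10101011111110
→ AND → 10100011110100 = 10484
0b11101110000101 = 11101110000101
→ OR → 11101111110101 = 15349
→ shifted right by 2 → 00111011111101 = 3837
0xE49 = 00111001001001
→ OR → 00111011111101 = 3837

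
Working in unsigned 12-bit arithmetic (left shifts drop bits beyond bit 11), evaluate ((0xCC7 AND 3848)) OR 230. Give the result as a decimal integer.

0xCC7 = 110011000111
3848 = 111100001000
→ AND → 110000000000 = 3072
230 = 000011100110
→ OR → 110011100110 = 3302

3302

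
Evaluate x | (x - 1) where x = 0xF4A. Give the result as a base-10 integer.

3915

x = 111101001010 = 3914
x - 1 = 111101001001
OR    = 111101001011 = 3915
(x | (x - 1) sets all bits below the lowest set bit.)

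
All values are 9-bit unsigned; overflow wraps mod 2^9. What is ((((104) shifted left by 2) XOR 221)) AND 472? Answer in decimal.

344

104 = 001101000
→ shifted left by 2 (mod 2^9) → 110100000 = 416
221 = 011011101
→ XOR → 101111101 = 381
472 = 111011000
→ AND → 101011000 = 344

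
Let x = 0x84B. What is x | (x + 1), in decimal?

x = 100001001011 = 2123
x + 1 = 100001001100
OR    = 100001001111 = 2127
(x | (x + 1) sets the lowest cleared bit.)

2127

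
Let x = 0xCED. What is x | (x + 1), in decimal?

x = 110011101101 = 3309
x + 1 = 110011101110
OR    = 110011101111 = 3311
(x | (x + 1) sets the lowest cleared bit.)

3311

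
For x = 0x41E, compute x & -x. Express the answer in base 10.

x = 10000011110 = 1054
-x (two's complement) = …01111100010
AND   = 00000000010 = 2
(x & -x isolates the lowest set bit of x.)

2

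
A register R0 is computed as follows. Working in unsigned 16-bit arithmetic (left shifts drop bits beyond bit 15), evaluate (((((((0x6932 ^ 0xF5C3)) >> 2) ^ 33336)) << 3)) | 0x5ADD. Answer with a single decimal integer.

0x6932 = 0110100100110010
0xF5C3 = 1111010111000011
→ ^ → 1001110011110001 = 40177
→ >> 2 → 0010011100111100 = 10044
33336 = 1000001000111000
→ ^ → 1010010100000100 = 42244
→ << 3 (mod 2^16) → 0010100000100000 = 10272
0x5ADD = 0101101011011101
→ | → 0111101011111101 = 31485

31485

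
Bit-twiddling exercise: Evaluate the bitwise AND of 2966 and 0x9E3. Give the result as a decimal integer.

2966 = 101110010110
0x9E3 = 100111100011
AND → 100110000010 = 2434

2434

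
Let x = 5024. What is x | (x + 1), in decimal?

5025

x = 1001110100000 = 5024
x + 1 = 1001110100001
OR    = 1001110100001 = 5025
(x | (x + 1) sets the lowest cleared bit.)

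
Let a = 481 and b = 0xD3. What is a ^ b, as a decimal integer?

481 = 111100001
0xD3 = 011010011
XOR → 100110010 = 306

306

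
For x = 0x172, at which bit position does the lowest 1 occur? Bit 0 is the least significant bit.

1

0x172 = 101110010
Trailing zeros: 1, so the lowest set bit is bit 1 (value 2).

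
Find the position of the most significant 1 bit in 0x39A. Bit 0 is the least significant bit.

9

0x39A = 1110011010
The topmost 1 is at position 9 (since 2^9 = 512 ≤ 922 < 1024).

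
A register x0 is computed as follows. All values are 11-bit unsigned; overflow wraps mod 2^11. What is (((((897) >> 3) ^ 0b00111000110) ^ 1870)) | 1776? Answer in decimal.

1784

897 = 01110000001
→ >> 3 → 00001110000 = 112
0b00111000110 = 00111000110
→ ^ → 00110110110 = 438
1870 = 11101001110
→ ^ → 11011111000 = 1784
1776 = 11011110000
→ | → 11011111000 = 1784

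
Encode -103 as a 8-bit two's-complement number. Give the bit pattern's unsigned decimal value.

103 in 8 bits: 01100111
Invert: 10011000
Add 1:  10011001 = 153
(Check: 2^8 - 103 = 256 - 103 = 153.)

153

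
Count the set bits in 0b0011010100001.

n = 11010100001
Count the 1s: 1 + 1 + 1 + 1 + 1 = 5

5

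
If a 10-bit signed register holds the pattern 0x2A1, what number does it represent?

-351

pattern = 1010100001 (MSB is 1 ⇒ negative)
Invert: 0101011110, add 1 → 0101011111 = 351, so the value is -351.
(Equivalently: 673 - 2^10 = 673 - 1024 = -351.)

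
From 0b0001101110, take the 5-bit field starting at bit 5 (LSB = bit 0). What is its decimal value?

3

v = 0001101110
Shift right by 5: 00011
Mask low 5 bits: 00011 = 3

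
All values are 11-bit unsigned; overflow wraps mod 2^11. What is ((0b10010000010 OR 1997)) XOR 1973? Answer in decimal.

122

0b10010000010 = 10010000010
1997 = 11111001101
→ OR → 11111001111 = 1999
1973 = 11110110101
→ XOR → 00001111010 = 122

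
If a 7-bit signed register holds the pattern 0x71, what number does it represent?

pattern = 1110001 (MSB is 1 ⇒ negative)
Invert: 0001110, add 1 → 0001111 = 15, so the value is -15.
(Equivalently: 113 - 2^7 = 113 - 128 = -15.)

-15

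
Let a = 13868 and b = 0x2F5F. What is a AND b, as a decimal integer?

9740

13868 = 11011000101100
0x2F5F = 10111101011111
AND → 10011000001100 = 9740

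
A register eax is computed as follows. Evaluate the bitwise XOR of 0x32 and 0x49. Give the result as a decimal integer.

123

0x32 = 0110010
0x49 = 1001001
XOR → 1111011 = 123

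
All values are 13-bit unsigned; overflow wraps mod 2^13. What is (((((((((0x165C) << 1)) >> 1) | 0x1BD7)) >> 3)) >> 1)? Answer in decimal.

0x165C = 1011001011100
→ << 1 (mod 2^13) → 0110010111000 = 3256
→ >> 1 → 0011001011100 = 1628
0x1BD7 = 1101111010111
→ | → 1111111011111 = 8159
→ >> 3 → 0001111111011 = 1019
→ >> 1 → 0000111111101 = 509

509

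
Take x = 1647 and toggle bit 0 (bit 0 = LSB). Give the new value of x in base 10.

1646

x = 011001101111
bit 0 is currently 1; toggle it via x ^ (1 << 0) = x ^ 1
→ 011001101110 = 1646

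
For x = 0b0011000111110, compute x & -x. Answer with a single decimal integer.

2

x = 11000111110 = 1598
-x (two's complement) = …00111000010
AND   = 00000000010 = 2
(x & -x isolates the lowest set bit of x.)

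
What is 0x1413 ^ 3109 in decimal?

0x1413 = 1010000010011
3109 = 0110000100101
XOR → 1100000110110 = 6198

6198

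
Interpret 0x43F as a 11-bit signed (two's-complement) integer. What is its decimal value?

pattern = 10000111111 (MSB is 1 ⇒ negative)
Invert: 01111000000, add 1 → 01111000001 = 961, so the value is -961.
(Equivalently: 1087 - 2^11 = 1087 - 2048 = -961.)

-961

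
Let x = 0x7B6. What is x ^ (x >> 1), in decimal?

1133

x = 11110110110 = 1974
x>>1 = 01111011011
XOR  = 10001101101 = 1133
(x ^ (x >> 1) gives the standard binary-reflected Gray code of x.)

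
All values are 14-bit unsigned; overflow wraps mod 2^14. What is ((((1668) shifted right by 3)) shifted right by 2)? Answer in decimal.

1668 = 00011010000100
→ shifted right by 3 → 00000011010000 = 208
→ shifted right by 2 → 00000000110100 = 52

52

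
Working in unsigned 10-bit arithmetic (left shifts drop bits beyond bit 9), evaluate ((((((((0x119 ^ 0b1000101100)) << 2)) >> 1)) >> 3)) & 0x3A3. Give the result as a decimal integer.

1

0x119 = 0100011001
0b1000101100 = 1000101100
→ ^ → 1100110101 = 821
→ << 2 (mod 2^10) → 0011010100 = 212
→ >> 1 → 0001101010 = 106
→ >> 3 → 0000001101 = 13
0x3A3 = 1110100011
→ & → 0000000001 = 1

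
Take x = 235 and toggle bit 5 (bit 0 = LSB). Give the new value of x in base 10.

x = 11101011
bit 5 is currently 1; toggle it via x ^ (1 << 5) = x ^ 32
→ 11001011 = 203

203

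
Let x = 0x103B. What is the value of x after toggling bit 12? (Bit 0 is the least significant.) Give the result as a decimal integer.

x = 1000000111011
bit 12 is currently 1; toggle it via x ^ (1 << 12) = x ^ 4096
→ 0000000111011 = 59

59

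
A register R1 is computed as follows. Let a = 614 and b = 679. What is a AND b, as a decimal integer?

614 = 1001100110
679 = 1010100111
AND → 1000100110 = 550

550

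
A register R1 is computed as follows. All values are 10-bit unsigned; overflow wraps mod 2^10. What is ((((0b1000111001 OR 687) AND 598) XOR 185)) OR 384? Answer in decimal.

943

0b1000111001 = 1000111001
687 = 1010101111
→ OR → 1010111111 = 703
598 = 1001010110
→ AND → 1000010110 = 534
185 = 0010111001
→ XOR → 1010101111 = 687
384 = 0110000000
→ OR → 1110101111 = 943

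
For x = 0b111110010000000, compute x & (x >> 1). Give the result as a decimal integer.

15360

x = 111110010000000 = 31872
x>>1 = 011111001000000
AND  = 011110000000000 = 15360
(x & (x >> 1) has a 1 wherever x has two consecutive 1 bits.)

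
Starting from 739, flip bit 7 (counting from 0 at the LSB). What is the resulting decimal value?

611

x = 1011100011
bit 7 is currently 1; toggle it via x ^ (1 << 7) = x ^ 128
→ 1001100011 = 611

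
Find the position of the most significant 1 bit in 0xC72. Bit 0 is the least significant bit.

11

0xC72 = 110001110010
The topmost 1 is at position 11 (since 2^11 = 2048 ≤ 3186 < 4096).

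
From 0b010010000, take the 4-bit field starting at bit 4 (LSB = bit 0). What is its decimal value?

9

v = 010010000
Shift right by 4: 01001
Mask low 4 bits: 1001 = 9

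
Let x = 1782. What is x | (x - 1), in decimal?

x = 11011110110 = 1782
x - 1 = 11011110101
OR    = 11011110111 = 1783
(x | (x - 1) sets all bits below the lowest set bit.)

1783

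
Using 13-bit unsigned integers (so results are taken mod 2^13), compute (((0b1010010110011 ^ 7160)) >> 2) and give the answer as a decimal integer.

978

0b1010010110011 = 1010010110011
7160 = 1101111111000
→ ^ → 0111101001011 = 3915
→ >> 2 → 0001111010010 = 978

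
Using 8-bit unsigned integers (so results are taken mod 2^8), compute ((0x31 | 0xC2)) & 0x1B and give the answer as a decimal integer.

19

0x31 = 00110001
0xC2 = 11000010
→ | → 11110011 = 243
0x1B = 00011011
→ & → 00010011 = 19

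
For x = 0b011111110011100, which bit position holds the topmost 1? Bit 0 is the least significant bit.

0b011111110011100 = 11111110011100
The topmost 1 is at position 13 (since 2^13 = 8192 ≤ 16284 < 16384).

13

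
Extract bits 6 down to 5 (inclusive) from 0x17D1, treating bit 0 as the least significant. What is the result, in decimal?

2

v = 1011111010001
Shift right by 5: 10111110
Mask low 2 bits: 10 = 2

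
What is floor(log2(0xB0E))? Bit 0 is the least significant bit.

11

0xB0E = 101100001110
The topmost 1 is at position 11 (since 2^11 = 2048 ≤ 2830 < 4096).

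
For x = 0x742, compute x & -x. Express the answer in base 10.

x = 11101000010 = 1858
-x (two's complement) = …00010111110
AND   = 00000000010 = 2
(x & -x isolates the lowest set bit of x.)

2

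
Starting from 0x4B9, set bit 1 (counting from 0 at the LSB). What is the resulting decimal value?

1211

x = 10010111001
bit 1 is currently 0; set it via x | (1 << 1) = x | 2
→ 10010111011 = 1211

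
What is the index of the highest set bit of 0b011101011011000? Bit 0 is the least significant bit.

0b011101011011000 = 11101011011000
The topmost 1 is at position 13 (since 2^13 = 8192 ≤ 15064 < 16384).

13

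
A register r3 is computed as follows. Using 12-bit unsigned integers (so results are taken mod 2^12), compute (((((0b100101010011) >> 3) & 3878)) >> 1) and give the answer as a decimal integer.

145

0b100101010011 = 100101010011
→ >> 3 → 000100101010 = 298
3878 = 111100100110
→ & → 000100100010 = 290
→ >> 1 → 000010010001 = 145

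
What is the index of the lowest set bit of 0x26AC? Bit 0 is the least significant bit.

2

0x26AC = 10011010101100
Trailing zeros: 2, so the lowest set bit is bit 2 (value 4).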